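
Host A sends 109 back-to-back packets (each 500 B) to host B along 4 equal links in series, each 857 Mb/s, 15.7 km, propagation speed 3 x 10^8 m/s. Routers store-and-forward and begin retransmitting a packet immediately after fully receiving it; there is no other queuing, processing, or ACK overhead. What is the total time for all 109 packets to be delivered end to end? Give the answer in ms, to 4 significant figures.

0.7321 ms

Per-hop transmission t_tx = L/R = 4000/857000000 = 0.00466744 ms.
Per-hop propagation t_prop = 15700/300000000 = 0.0523333 ms.
Pipeline fill: first packet needs 4·t_tx to clear all hops; remaining 108 packets each add one t_tx.
Total = (4+109-1)·t_tx + 4·t_prop = 112·0.00466744 + 4·0.0523333 = 0.7321 ms.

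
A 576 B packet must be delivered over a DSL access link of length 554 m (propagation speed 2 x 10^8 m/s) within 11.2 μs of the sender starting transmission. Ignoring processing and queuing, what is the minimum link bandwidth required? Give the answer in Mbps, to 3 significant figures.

L = 4608 bits.
Propagation delay = 554 / 200000000 = 2.77 μs.
Transmission budget = 11.2 − 2.77 = 8.43 μs.
R ≥ L / t_tx = 4608 bits / 8.43e-06 s = 547 Mbps.

547 Mbps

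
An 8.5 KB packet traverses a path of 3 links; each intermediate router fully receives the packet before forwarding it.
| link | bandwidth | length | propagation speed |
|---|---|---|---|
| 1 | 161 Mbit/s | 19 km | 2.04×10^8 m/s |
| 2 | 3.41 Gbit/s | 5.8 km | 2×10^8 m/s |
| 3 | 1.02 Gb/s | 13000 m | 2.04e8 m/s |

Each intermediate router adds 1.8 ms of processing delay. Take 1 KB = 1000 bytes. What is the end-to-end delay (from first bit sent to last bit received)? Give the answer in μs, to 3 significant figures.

4290 μs

L = 68000 bits.
Transmission delays (L/R per hop): 422.36, 19.9413, 66.6667 μs; sum = 508.968 μs.
Propagation delays (d/s per hop): 93.1373, 29, 63.7255 μs; sum = 185.863 μs.
Processing at 2 router(s): 2 × 1.8 ms = 3600 μs.
End-to-end = 4290 μs.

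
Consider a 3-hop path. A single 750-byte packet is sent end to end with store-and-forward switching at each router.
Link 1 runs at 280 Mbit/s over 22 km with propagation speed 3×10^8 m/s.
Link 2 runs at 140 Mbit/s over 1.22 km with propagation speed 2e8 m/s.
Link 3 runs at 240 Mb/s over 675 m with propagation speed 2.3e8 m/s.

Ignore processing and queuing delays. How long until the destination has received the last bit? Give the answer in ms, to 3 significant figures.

L = 750 × 8 = 6000 bits.
Transmission delays (L/R per hop): 0.0214286, 0.0428571, 0.025 ms; sum = 0.0892857 ms.
Propagation delays (d/s per hop): 0.0733333, 0.0061, 0.00293478 ms; sum = 0.0823681 ms.
End-to-end = 0.172 ms.

0.172 ms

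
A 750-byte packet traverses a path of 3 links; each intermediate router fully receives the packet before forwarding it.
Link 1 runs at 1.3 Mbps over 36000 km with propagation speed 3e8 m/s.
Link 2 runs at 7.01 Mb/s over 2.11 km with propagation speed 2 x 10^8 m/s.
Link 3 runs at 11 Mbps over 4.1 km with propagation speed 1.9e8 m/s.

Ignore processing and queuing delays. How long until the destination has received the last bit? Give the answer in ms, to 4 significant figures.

126.0 ms

L = 750 × 8 = 6000 bits.
Transmission delays (L/R per hop): 4.61538, 0.85592, 0.545455 ms; sum = 6.01676 ms.
Propagation delays (d/s per hop): 120, 0.01055, 0.0215789 ms; sum = 120.032 ms.
End-to-end = 126.0 ms.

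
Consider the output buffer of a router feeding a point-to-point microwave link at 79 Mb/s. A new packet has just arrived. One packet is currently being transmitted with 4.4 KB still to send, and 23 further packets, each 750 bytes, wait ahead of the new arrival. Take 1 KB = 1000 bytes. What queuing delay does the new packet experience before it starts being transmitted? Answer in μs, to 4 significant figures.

Each queued packet: L/R = 6000/79000000 = 75.9494 μs.
23 queued → 1746.84 μs.
Plus remaining 35200 bits of current packet: 445.57 μs.
Queuing delay = 2192 μs.

2192 μs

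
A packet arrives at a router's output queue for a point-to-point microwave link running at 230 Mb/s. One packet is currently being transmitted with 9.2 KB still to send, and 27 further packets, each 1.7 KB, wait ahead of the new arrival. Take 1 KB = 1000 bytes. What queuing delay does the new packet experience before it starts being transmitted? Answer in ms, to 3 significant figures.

1.92 ms

Each queued packet: L/R = 13600/230000000 = 0.0591304 ms.
27 queued → 1.59652 ms.
Plus remaining 73600 bits of current packet: 0.32 ms.
Queuing delay = 1.92 ms.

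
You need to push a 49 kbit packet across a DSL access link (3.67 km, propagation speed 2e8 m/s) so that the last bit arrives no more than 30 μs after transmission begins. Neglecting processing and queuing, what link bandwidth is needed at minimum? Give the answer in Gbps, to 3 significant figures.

4.21 Gbps

Propagation delay = 3670 / 200000000 = 18.35 μs.
Transmission budget = 30 − 18.35 = 11.65 μs.
R ≥ L / t_tx = 49000 bits / 1.165e-05 s = 4.21 Gbps.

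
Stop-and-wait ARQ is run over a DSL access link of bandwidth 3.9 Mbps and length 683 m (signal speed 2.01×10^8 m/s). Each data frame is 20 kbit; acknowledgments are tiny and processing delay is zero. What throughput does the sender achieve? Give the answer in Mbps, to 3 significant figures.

3.89 Mbps

t_tx = L/R = 20000/3900000 = 0.00512821 s.
t_prop = 683/2.01e+08 = 3.39801e-06 s; RTT = 6.79602e-06 s.
Cycle = t_tx + RTT = 0.005135 s.
Throughput = L / cycle = 20000 / 0.005135 = 3.89 Mbps.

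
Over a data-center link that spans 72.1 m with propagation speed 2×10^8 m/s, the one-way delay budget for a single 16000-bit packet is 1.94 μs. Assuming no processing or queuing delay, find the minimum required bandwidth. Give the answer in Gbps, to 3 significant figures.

10.1 Gbps

Propagation delay = 72.1 / 200000000 = 0.3605 μs.
Transmission budget = 1.94 − 0.3605 = 1.5795 μs.
R ≥ L / t_tx = 16000 bits / 1.5795e-06 s = 10.1 Gbps.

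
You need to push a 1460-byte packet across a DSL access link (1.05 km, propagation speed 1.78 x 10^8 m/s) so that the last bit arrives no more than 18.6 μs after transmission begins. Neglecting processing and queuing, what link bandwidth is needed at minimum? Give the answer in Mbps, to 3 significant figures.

920 Mbps

L = 11680 bits.
Propagation delay = 1050 / 178000000 = 5.89888 μs.
Transmission budget = 18.6 − 5.89888 = 12.7011 μs.
R ≥ L / t_tx = 11680 bits / 1.27011e-05 s = 920 Mbps.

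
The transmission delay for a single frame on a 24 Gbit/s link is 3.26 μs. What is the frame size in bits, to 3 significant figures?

L = R × t_tx = 24000000000 b/s × 3.26e-06 s = 78240 bits.

78200 bits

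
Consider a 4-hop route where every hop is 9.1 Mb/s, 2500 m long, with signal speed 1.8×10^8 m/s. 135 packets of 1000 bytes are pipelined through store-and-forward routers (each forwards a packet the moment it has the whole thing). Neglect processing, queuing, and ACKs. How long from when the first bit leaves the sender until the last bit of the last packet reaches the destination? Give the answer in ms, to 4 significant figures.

121.4 ms

Per-hop transmission t_tx = L/R = 8000/9100000 = 0.879121 ms.
Per-hop propagation t_prop = 2500/180000000 = 0.0138889 ms.
Pipeline fill: first packet needs 4·t_tx to clear all hops; remaining 134 packets each add one t_tx.
Total = (4+135-1)·t_tx + 4·t_prop = 138·0.879121 + 4·0.0138889 = 121.4 ms.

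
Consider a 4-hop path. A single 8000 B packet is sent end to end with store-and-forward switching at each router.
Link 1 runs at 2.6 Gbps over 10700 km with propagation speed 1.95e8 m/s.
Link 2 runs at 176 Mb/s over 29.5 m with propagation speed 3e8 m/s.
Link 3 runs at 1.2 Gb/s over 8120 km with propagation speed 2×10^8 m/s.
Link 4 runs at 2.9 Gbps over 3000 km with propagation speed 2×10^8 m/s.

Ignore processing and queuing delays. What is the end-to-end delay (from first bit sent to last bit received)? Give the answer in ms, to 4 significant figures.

L = 8000 × 8 = 64000 bits.
Transmission delays (L/R per hop): 0.0246154, 0.363636, 0.0533333, 0.022069 ms; sum = 0.463654 ms.
Propagation delays (d/s per hop): 54.8718, 9.83333e-05, 40.6, 15 ms; sum = 110.472 ms.
End-to-end = 110.9 ms.

110.9 ms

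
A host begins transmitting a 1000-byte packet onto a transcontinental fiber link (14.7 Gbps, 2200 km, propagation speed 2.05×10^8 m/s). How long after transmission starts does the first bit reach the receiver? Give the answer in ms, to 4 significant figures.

First bit experiences only propagation delay: d/s = 2200000/2.05e+08 = 10.73 ms.

10.73 ms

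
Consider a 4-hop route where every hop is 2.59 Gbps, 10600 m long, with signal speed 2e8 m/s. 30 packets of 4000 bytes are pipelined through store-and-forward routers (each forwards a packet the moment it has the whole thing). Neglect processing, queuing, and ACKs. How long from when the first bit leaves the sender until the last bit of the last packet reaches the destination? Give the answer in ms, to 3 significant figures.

0.620 ms

Per-hop transmission t_tx = L/R = 32000/2590000000 = 0.0123552 ms.
Per-hop propagation t_prop = 10600/200000000 = 0.053 ms.
Pipeline fill: first packet needs 4·t_tx to clear all hops; remaining 29 packets each add one t_tx.
Total = (4+30-1)·t_tx + 4·t_prop = 33·0.0123552 + 4·0.053 = 0.620 ms.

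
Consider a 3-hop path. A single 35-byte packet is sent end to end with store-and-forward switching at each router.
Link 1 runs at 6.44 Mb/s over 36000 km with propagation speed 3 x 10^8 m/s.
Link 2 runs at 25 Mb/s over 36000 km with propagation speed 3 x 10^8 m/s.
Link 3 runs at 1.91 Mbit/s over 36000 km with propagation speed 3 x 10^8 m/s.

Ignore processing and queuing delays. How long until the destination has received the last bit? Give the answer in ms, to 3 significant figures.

360 ms

L = 35 × 8 = 280 bits.
Transmission delays (L/R per hop): 0.0434783, 0.0112, 0.146597 ms; sum = 0.201275 ms.
Propagation delays (d/s per hop): 120, 120, 120 ms; sum = 360 ms.
End-to-end = 360 ms.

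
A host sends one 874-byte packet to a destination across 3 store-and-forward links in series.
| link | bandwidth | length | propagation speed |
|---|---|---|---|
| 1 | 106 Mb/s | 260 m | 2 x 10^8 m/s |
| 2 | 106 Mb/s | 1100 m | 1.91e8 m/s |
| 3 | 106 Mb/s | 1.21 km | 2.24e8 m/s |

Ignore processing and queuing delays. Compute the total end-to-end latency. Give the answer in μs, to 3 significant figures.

210 μs

L = 874 × 8 = 6992 bits.
Transmission delay per hop = L/R = 6992/106000000 = 65.9623 μs; 3 hops → 197.887 μs.
Propagation delays (d/s per hop): 1.3, 5.75916, 5.40179 μs; sum = 12.4609 μs.
End-to-end = 210 μs.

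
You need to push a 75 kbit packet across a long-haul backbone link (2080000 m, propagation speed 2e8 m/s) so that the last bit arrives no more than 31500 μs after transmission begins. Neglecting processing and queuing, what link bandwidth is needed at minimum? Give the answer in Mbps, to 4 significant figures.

Propagation delay = 2080000 / 200000000 = 10400 μs.
Transmission budget = 31500 − 10400 = 21100 μs.
R ≥ L / t_tx = 75000 bits / 0.0211 s = 3.555 Mbps.

3.555 Mbps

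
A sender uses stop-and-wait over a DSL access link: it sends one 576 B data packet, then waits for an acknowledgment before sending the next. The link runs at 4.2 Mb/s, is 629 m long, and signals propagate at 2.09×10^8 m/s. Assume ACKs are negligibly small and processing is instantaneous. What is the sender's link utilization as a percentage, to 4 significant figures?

t_tx = L/R = 4608/4200000 = 0.00109714 s.
t_prop = 629/209000000 = 3.00957e-06 s; RTT = 6.01914e-06 s.
Cycle = t_tx + RTT = 0.00110316 s.
Utilization = t_tx / cycle = 0.00109714/0.00110316 = 99.45 %.

99.45 %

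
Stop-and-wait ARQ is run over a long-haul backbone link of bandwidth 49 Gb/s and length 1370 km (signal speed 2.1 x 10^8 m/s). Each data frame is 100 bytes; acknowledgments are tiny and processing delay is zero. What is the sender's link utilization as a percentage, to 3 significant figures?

t_tx = L/R = 800/49000000000 = 1.63265e-08 s.
t_prop = 1370000/210000000 = 0.00652381 s; RTT = 0.0130476 s.
Cycle = t_tx + RTT = 0.0130476 s.
Utilization = t_tx / cycle = 1.63265e-08/0.0130476 = 0.000125 %.

0.000125 %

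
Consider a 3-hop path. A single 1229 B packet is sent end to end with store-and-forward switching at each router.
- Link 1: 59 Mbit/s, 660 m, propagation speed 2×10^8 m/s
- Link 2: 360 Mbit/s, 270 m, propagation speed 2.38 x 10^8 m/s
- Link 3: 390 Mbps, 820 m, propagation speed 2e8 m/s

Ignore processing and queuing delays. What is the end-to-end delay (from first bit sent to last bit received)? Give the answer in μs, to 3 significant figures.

228 μs

L = 1229 × 8 = 9832 bits.
Transmission delays (L/R per hop): 166.644, 27.3111, 25.2103 μs; sum = 219.165 μs.
Propagation delays (d/s per hop): 3.3, 1.13445, 4.1 μs; sum = 8.53445 μs.
End-to-end = 228 μs.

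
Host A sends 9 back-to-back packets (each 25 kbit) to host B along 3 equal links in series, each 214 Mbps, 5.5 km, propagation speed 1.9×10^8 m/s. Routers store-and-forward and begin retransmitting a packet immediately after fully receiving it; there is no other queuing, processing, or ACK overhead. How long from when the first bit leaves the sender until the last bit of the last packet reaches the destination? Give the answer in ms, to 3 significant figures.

Per-hop transmission t_tx = L/R = 25000/214000000 = 0.116822 ms.
Per-hop propagation t_prop = 5500/190000000 = 0.0289474 ms.
Pipeline fill: first packet needs 3·t_tx to clear all hops; remaining 8 packets each add one t_tx.
Total = (3+9-1)·t_tx + 3·t_prop = 11·0.116822 + 3·0.0289474 = 1.37 ms.

1.37 ms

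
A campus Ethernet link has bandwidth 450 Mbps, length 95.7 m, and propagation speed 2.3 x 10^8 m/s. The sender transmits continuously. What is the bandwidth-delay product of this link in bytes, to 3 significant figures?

Propagation delay = 95.7 / 2.3e+08 = 4.16087e-07 s.
BDP = R × t_prop = 450000000 × 4.16087e-07 = 187.239 bits.
In bytes: 187.239/8 = 23.4 bytes.

23.4 bytes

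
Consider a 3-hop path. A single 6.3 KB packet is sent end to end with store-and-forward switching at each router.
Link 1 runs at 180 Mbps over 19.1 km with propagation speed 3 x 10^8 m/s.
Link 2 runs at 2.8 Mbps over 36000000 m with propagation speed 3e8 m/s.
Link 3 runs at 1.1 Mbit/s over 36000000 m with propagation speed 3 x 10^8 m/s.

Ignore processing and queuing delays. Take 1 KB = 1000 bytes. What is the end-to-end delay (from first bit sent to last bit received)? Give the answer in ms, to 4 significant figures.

304.2 ms

L = 50400 bits.
Transmission delays (L/R per hop): 0.28, 18, 45.8182 ms; sum = 64.0982 ms.
Propagation delays (d/s per hop): 0.0636667, 120, 120 ms; sum = 240.064 ms.
End-to-end = 304.2 ms.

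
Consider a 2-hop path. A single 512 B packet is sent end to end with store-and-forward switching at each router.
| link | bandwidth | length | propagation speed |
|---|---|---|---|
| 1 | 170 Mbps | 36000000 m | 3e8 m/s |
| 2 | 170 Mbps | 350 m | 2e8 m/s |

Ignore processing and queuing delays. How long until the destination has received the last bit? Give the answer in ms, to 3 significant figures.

L = 512 × 8 = 4096 bits.
Transmission delay per hop = L/R = 4096/170000000 = 0.0240941 ms; 2 hops → 0.0481882 ms.
Propagation delays (d/s per hop): 120, 0.00175 ms; sum = 120.002 ms.
End-to-end = 120 ms.

120 ms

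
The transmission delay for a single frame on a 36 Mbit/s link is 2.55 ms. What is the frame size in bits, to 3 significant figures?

L = R × t_tx = 36000000 b/s × 0.00255 s = 91800 bits.

91800 bits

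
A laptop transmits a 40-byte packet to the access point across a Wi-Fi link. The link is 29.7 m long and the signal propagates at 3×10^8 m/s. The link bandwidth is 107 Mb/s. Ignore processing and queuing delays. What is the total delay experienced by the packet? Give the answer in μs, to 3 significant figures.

L = 40 × 8 = 320 bits.
Transmission delay = L/R = 320 / 107000000 = 2.99065 μs.
Propagation delay = d/s = 29.7 m / 300000000 m/s = 0.099 μs.
Total = 3.09 μs.

3.09 μs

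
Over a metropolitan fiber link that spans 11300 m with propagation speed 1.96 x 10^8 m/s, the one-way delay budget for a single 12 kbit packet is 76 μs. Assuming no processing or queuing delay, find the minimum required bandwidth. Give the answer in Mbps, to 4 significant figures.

Propagation delay = 11300 / 196000000 = 57.6531 μs.
Transmission budget = 76 − 57.6531 = 18.3469 μs.
R ≥ L / t_tx = 12000 bits / 1.83469e-05 s = 654.1 Mbps.

654.1 Mbps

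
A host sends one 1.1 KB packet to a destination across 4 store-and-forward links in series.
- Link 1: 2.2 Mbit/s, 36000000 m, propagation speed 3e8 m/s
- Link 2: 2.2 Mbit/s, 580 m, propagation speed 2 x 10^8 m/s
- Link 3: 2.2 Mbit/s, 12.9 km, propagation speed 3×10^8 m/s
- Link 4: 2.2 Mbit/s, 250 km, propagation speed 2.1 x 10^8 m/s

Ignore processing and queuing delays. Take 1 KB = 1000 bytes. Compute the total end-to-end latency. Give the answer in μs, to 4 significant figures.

L = 8800 bits.
Transmission delay per hop = L/R = 8800/2200000 = 4000 μs; 4 hops → 16000 μs.
Propagation delays (d/s per hop): 120000, 2.9, 43, 1190.48 μs; sum = 121236 μs.
End-to-end = 137200 μs.

137200 μs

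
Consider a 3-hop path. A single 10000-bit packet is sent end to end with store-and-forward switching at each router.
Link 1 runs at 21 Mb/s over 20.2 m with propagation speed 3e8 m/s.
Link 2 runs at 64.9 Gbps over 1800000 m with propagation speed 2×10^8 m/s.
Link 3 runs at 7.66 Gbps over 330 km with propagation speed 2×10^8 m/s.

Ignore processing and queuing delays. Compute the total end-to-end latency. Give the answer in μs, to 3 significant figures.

Transmission delays (L/R per hop): 476.19, 0.154083, 1.30548 μs; sum = 477.65 μs.
Propagation delays (d/s per hop): 0.0673333, 9000, 1650 μs; sum = 10650.1 μs.
End-to-end = 11100 μs.

11100 μs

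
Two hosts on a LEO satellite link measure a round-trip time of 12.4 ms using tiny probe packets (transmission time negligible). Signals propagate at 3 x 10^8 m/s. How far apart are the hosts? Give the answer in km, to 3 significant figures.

1860 km

One-way propagation = RTT/2 = 6.2 ms.
d = s × t = 300000000 × 0.0062 = 1860 km.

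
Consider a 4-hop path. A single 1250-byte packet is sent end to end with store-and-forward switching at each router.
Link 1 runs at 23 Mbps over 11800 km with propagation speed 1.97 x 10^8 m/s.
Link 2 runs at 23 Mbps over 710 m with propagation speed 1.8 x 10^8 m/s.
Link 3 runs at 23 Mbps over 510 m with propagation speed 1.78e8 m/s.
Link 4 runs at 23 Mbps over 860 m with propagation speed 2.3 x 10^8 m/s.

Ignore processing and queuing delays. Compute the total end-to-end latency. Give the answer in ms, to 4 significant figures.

61.65 ms

L = 1250 × 8 = 10000 bits.
Transmission delay per hop = L/R = 10000/23000000 = 0.434783 ms; 4 hops → 1.73913 ms.
Propagation delays (d/s per hop): 59.8985, 0.00394444, 0.00286517, 0.00373913 ms; sum = 59.909 ms.
End-to-end = 61.65 ms.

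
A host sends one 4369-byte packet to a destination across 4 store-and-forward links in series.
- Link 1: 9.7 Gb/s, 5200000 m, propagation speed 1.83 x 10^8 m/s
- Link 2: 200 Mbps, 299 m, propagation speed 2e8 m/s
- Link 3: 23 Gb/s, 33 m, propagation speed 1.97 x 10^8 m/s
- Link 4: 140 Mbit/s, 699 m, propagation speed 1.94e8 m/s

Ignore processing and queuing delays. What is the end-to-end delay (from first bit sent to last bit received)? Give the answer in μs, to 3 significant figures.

28900 μs

L = 4369 × 8 = 34952 bits.
Transmission delays (L/R per hop): 3.6033, 174.76, 1.51965, 249.657 μs; sum = 429.54 μs.
Propagation delays (d/s per hop): 28415.3, 1.495, 0.167513, 3.60309 μs; sum = 28420.6 μs.
End-to-end = 28900 μs.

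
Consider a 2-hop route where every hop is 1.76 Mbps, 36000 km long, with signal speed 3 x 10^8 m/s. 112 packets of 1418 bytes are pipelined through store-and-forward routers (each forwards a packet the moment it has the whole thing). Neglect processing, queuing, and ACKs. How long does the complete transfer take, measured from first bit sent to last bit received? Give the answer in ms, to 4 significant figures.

968.3 ms

Per-hop transmission t_tx = L/R = 11344/1760000 = 6.44545 ms.
Per-hop propagation t_prop = 36000000/300000000 = 120 ms.
Pipeline fill: first packet needs 2·t_tx to clear all hops; remaining 111 packets each add one t_tx.
Total = (2+112-1)·t_tx + 2·t_prop = 113·6.44545 + 2·120 = 968.3 ms.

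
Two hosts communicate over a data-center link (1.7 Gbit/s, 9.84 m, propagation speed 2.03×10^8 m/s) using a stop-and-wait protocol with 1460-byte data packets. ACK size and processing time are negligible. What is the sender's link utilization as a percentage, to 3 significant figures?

98.6 %

t_tx = L/R = 11680/1700000000 = 6.87059e-06 s.
t_prop = 9.84/2.03e+08 = 4.84729e-08 s; RTT = 9.69458e-08 s.
Cycle = t_tx + RTT = 6.96753e-06 s.
Utilization = t_tx / cycle = 6.87059e-06/6.96753e-06 = 98.6 %.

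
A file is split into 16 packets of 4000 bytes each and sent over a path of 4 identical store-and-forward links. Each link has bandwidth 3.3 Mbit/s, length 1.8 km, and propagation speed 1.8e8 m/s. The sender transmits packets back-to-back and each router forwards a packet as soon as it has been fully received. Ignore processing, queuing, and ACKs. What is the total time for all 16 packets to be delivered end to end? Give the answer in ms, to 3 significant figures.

184 ms

Per-hop transmission t_tx = L/R = 32000/3300000 = 9.69697 ms.
Per-hop propagation t_prop = 1800/180000000 = 0.01 ms.
Pipeline fill: first packet needs 4·t_tx to clear all hops; remaining 15 packets each add one t_tx.
Total = (4+16-1)·t_tx + 4·t_prop = 19·9.69697 + 4·0.01 = 184 ms.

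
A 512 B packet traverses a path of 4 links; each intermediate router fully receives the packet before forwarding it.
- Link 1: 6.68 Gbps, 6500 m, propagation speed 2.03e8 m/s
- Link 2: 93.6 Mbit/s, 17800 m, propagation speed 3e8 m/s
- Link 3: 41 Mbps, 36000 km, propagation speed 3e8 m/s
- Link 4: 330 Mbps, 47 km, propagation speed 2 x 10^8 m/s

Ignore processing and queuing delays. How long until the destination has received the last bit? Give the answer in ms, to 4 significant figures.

120.5 ms

L = 512 × 8 = 4096 bits.
Transmission delays (L/R per hop): 0.000613174, 0.0437607, 0.0999024, 0.0124121 ms; sum = 0.156688 ms.
Propagation delays (d/s per hop): 0.0320197, 0.0593333, 120, 0.235 ms; sum = 120.326 ms.
End-to-end = 120.5 ms.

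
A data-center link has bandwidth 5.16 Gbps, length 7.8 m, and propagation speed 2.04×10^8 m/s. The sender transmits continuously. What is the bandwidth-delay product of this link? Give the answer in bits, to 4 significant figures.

197.3 bits

Propagation delay = 7.8 / 204000000 = 3.82353e-08 s.
BDP = R × t_prop = 5160000000 × 3.82353e-08 = 197.294 bits.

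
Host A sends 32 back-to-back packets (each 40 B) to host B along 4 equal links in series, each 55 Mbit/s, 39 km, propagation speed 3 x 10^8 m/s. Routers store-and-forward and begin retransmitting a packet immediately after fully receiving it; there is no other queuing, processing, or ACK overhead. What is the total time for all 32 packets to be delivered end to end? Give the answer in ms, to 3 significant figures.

Per-hop transmission t_tx = L/R = 320/55000000 = 0.00581818 ms.
Per-hop propagation t_prop = 39000/300000000 = 0.13 ms.
Pipeline fill: first packet needs 4·t_tx to clear all hops; remaining 31 packets each add one t_tx.
Total = (4+32-1)·t_tx + 4·t_prop = 35·0.00581818 + 4·0.13 = 0.724 ms.

0.724 ms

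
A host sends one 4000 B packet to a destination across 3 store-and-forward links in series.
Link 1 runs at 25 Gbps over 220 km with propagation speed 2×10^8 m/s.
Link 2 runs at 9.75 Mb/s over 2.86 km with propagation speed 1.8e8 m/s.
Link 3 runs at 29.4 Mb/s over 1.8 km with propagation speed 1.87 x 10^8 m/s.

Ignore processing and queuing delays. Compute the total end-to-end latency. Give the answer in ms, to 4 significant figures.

5.497 ms

L = 4000 × 8 = 32000 bits.
Transmission delays (L/R per hop): 0.00128, 3.28205, 1.08844 ms; sum = 4.37177 ms.
Propagation delays (d/s per hop): 1.1, 0.0158889, 0.00962567 ms; sum = 1.12551 ms.
End-to-end = 5.497 ms.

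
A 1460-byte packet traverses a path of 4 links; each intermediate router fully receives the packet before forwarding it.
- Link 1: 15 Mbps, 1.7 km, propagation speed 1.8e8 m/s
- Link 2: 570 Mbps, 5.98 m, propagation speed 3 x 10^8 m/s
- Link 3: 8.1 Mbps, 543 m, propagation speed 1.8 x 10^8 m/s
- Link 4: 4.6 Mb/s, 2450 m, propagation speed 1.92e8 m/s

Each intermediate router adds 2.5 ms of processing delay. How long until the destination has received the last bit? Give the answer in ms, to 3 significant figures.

L = 1460 × 8 = 11680 bits.
Transmission delays (L/R per hop): 0.778667, 0.0204912, 1.44198, 2.53913 ms; sum = 4.78026 ms.
Propagation delays (d/s per hop): 0.00944444, 1.99333e-05, 0.00301667, 0.0127604 ms; sum = 0.0252415 ms.
Processing at 3 router(s): 3 × 2.5 ms = 7.5 ms.
End-to-end = 12.3 ms.

12.3 ms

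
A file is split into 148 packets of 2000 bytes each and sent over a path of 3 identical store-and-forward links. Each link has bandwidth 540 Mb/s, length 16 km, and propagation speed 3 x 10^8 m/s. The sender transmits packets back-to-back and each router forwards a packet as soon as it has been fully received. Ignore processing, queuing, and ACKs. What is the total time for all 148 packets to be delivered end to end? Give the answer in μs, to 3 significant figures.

Per-hop transmission t_tx = L/R = 16000/540000000 = 29.6296 μs.
Per-hop propagation t_prop = 16000/300000000 = 53.3333 μs.
Pipeline fill: first packet needs 3·t_tx to clear all hops; remaining 147 packets each add one t_tx.
Total = (3+148-1)·t_tx + 3·t_prop = 150·29.6296 + 3·53.3333 = 4600 μs.

4600 μs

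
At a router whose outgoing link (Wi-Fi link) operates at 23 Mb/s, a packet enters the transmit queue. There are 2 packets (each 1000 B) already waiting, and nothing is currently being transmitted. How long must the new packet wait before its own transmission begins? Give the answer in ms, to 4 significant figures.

0.6957 ms

Each queued packet: L/R = 8000/23000000 = 0.347826 ms.
2 queued → 0.695652 ms.
Queuing delay = 0.6957 ms.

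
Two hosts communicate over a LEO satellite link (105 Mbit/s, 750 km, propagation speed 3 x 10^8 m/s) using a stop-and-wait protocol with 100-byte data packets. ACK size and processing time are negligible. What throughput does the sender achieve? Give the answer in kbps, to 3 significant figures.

160 kbps

t_tx = L/R = 800/105000000 = 7.61905e-06 s.
t_prop = 750000/300000000 = 0.0025 s; RTT = 0.005 s.
Cycle = t_tx + RTT = 0.00500762 s.
Throughput = L / cycle = 800 / 0.00500762 = 160 kbps.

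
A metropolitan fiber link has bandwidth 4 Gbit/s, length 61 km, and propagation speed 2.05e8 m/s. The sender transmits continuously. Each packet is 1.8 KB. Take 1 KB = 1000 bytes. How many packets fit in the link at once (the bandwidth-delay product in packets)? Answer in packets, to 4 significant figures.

Propagation delay = 61000 / 2.05e+08 = 0.000297561 s.
BDP = R × t_prop = 4000000000 × 0.000297561 = 1190240 bits.
In packets of 14400 bits: 82.66 packets.

82.66 packets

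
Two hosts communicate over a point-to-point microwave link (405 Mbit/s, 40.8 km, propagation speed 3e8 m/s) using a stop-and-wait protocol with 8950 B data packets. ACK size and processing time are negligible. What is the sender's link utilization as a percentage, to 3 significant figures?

39.4 %

t_tx = L/R = 71600/405000000 = 0.00017679 s.
t_prop = 40800/300000000 = 0.000136 s; RTT = 0.000272 s.
Cycle = t_tx + RTT = 0.00044879 s.
Utilization = t_tx / cycle = 0.00017679/0.00044879 = 39.4 %.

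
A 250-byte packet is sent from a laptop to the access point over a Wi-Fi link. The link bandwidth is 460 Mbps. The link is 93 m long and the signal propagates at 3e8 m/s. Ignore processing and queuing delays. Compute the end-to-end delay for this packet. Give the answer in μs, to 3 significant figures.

4.66 μs

L = 250 × 8 = 2000 bits.
Transmission delay = L/R = 2000 / 460000000 = 4.34783 μs.
Propagation delay = d/s = 93 m / 300000000 m/s = 0.31 μs.
Total = 4.66 μs.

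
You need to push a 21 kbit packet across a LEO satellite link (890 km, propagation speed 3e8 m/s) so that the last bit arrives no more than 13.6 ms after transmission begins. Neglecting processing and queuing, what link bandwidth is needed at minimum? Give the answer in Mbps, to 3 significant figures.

Propagation delay = 890000 / 300000000 = 2.96667 ms.
Transmission budget = 13.6 − 2.96667 = 10.6333 ms.
R ≥ L / t_tx = 21000 bits / 0.0106333 s = 1.97 Mbps.

1.97 Mbps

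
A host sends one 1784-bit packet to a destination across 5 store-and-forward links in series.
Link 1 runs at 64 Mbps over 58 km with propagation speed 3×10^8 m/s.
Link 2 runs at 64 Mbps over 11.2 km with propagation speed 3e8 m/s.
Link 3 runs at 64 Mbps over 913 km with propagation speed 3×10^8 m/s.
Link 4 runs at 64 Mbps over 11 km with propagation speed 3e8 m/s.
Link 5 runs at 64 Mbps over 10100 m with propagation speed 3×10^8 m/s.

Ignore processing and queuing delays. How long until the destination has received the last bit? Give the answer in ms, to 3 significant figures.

Transmission delay per hop = L/R = 1784/64000000 = 0.027875 ms; 5 hops → 0.139375 ms.
Propagation delays (d/s per hop): 0.193333, 0.0373333, 3.04333, 0.0366667, 0.0336667 ms; sum = 3.34433 ms.
End-to-end = 3.48 ms.

3.48 ms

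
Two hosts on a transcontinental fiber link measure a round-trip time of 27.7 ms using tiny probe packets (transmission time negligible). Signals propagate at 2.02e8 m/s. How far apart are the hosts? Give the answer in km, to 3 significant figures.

One-way propagation = RTT/2 = 13.85 ms.
d = s × t = 202000000 × 0.01385 = 2800 km.

2800 km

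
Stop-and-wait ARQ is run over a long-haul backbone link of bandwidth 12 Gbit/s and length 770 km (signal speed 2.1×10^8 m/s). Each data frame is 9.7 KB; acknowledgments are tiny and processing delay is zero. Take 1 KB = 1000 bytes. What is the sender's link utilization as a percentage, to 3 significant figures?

t_tx = L/R = 77600/12000000000 = 6.46667e-06 s.
t_prop = 770000/210000000 = 0.00366667 s; RTT = 0.00733333 s.
Cycle = t_tx + RTT = 0.0073398 s.
Utilization = t_tx / cycle = 6.46667e-06/0.0073398 = 0.0881 %.

0.0881 %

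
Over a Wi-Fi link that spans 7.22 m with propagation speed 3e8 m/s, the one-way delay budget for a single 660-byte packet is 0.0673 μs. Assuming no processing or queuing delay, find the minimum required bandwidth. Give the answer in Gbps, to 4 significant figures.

L = 5280 bits.
Propagation delay = 7.22 / 300000000 = 0.0240667 μs.
Transmission budget = 0.0673 − 0.0240667 = 0.0432333 μs.
R ≥ L / t_tx = 5280 bits / 4.32333e-08 s = 122.1 Gbps.

122.1 Gbps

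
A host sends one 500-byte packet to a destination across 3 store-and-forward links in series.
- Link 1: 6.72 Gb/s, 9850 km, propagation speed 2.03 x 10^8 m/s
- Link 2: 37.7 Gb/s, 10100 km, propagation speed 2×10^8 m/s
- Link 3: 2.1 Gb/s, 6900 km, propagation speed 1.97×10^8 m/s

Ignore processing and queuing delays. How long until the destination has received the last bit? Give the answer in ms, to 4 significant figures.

L = 500 × 8 = 4000 bits.
Transmission delays (L/R per hop): 0.000595238, 0.000106101, 0.00190476 ms; sum = 0.0026061 ms.
Propagation delays (d/s per hop): 48.5222, 50.5, 35.0254 ms; sum = 134.048 ms.
End-to-end = 134.1 ms.

134.1 ms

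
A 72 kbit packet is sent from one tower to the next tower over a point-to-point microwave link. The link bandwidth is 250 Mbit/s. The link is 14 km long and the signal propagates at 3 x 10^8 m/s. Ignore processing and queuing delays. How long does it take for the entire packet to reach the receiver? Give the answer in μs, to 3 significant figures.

335 μs

L = 72000 bits.
Transmission delay = L/R = 72000 / 250000000 = 288 μs.
Propagation delay = d/s = 14000 m / 300000000 m/s = 46.6667 μs.
Total = 335 μs.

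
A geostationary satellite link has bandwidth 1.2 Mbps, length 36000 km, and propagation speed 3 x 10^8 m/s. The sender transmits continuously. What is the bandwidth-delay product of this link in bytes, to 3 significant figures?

18000 bytes

Propagation delay = 36000000 / 300000000 = 0.12 s.
BDP = R × t_prop = 1200000 × 0.12 = 144000 bits.
In bytes: 144000/8 = 18000 bytes.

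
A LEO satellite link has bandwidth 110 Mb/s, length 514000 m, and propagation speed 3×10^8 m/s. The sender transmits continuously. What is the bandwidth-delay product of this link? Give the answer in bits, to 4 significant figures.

Propagation delay = 514000 / 300000000 = 0.00171333 s.
BDP = R × t_prop = 110000000 × 0.00171333 = 188467 bits.

188500 bits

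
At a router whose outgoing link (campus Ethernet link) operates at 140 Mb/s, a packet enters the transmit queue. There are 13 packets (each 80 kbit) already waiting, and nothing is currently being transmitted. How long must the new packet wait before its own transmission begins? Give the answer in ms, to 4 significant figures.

7.429 ms

Each queued packet: L/R = 80000/140000000 = 0.571429 ms.
13 queued → 7.42857 ms.
Queuing delay = 7.429 ms.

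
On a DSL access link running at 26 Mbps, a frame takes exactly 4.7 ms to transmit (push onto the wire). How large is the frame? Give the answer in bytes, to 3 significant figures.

L = R × t_tx = 26000000 b/s × 0.0047 s = 122200 bits.
In bytes: 122200 / 8 = 15300 bytes.

15300 bytes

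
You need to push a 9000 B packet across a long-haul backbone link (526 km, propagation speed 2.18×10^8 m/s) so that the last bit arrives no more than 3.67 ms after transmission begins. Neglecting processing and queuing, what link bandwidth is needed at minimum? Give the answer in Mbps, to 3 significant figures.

L = 72000 bits.
Propagation delay = 526000 / 2.18e+08 = 2.41284 ms.
Transmission budget = 3.67 − 2.41284 = 1.25716 ms.
R ≥ L / t_tx = 72000 bits / 0.00125716 s = 57.3 Mbps.

57.3 Mbps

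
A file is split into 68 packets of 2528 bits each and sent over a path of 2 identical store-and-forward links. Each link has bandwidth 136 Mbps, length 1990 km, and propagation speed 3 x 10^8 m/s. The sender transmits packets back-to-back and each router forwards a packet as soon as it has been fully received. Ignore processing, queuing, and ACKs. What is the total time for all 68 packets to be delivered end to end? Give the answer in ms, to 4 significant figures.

Per-hop transmission t_tx = L/R = 2528/136000000 = 0.0185882 ms.
Per-hop propagation t_prop = 1990000/300000000 = 6.63333 ms.
Pipeline fill: first packet needs 2·t_tx to clear all hops; remaining 67 packets each add one t_tx.
Total = (2+68-1)·t_tx + 2·t_prop = 69·0.0185882 + 2·6.63333 = 14.55 ms.

14.55 ms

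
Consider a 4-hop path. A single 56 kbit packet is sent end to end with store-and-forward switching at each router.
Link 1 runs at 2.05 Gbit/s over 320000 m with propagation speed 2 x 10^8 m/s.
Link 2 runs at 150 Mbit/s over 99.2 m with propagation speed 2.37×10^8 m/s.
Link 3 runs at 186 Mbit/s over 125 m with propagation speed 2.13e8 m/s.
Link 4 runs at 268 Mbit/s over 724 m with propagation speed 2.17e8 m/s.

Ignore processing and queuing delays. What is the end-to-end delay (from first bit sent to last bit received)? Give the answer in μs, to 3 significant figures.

L = 56000 bits.
Transmission delays (L/R per hop): 27.3171, 373.333, 301.075, 208.955 μs; sum = 910.681 μs.
Propagation delays (d/s per hop): 1600, 0.418565, 0.586854, 3.33641 μs; sum = 1604.34 μs.
End-to-end = 2520 μs.

2520 μs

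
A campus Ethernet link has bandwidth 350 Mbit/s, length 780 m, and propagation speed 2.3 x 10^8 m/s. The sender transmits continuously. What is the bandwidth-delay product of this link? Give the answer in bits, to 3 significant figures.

Propagation delay = 780 / 2.3e+08 = 3.3913e-06 s.
BDP = R × t_prop = 350000000 × 3.3913e-06 = 1186.96 bits.

1190 bits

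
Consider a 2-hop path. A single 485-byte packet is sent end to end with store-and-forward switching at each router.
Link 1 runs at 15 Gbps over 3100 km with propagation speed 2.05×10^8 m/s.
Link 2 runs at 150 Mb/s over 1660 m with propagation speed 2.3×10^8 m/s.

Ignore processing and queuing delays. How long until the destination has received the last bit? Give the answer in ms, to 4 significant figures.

15.16 ms

L = 485 × 8 = 3880 bits.
Transmission delays (L/R per hop): 0.000258667, 0.0258667 ms; sum = 0.0261253 ms.
Propagation delays (d/s per hop): 15.122, 0.00721739 ms; sum = 15.1292 ms.
End-to-end = 15.16 ms.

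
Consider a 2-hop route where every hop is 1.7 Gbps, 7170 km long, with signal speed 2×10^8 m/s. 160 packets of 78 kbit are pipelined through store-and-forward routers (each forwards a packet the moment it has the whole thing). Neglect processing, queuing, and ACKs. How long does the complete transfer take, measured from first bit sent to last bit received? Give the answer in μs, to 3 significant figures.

79100 μs

Per-hop transmission t_tx = L/R = 78000/1700000000 = 45.8824 μs.
Per-hop propagation t_prop = 7170000/200000000 = 35850 μs.
Pipeline fill: first packet needs 2·t_tx to clear all hops; remaining 159 packets each add one t_tx.
Total = (2+160-1)·t_tx + 2·t_prop = 161·45.8824 + 2·35850 = 79100 μs.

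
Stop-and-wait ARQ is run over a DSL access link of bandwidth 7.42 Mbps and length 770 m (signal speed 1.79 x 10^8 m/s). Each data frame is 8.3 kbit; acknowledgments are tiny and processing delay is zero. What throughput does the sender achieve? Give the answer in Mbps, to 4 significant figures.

7.363 Mbps

t_tx = L/R = 8300/7420000 = 0.0011186 s.
t_prop = 770/179000000 = 4.30168e-06 s; RTT = 8.60335e-06 s.
Cycle = t_tx + RTT = 0.0011272 s.
Throughput = L / cycle = 8300 / 0.0011272 = 7.363 Mbps.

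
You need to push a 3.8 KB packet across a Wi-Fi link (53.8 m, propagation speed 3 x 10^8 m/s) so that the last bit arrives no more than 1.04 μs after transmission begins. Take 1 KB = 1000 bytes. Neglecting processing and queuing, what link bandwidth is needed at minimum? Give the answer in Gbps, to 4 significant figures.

35.32 Gbps

L = 30400 bits.
Propagation delay = 53.8 / 300000000 = 0.179333 μs.
Transmission budget = 1.04 − 0.179333 = 0.860667 μs.
R ≥ L / t_tx = 30400 bits / 8.60667e-07 s = 35.32 Gbps.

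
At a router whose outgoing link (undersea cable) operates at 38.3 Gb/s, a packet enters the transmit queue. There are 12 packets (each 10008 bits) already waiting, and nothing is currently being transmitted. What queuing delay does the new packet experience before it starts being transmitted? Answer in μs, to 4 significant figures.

3.136 μs

Each queued packet: L/R = 10008/38300000000 = 0.261305 μs.
12 queued → 3.13567 μs.
Queuing delay = 3.136 μs.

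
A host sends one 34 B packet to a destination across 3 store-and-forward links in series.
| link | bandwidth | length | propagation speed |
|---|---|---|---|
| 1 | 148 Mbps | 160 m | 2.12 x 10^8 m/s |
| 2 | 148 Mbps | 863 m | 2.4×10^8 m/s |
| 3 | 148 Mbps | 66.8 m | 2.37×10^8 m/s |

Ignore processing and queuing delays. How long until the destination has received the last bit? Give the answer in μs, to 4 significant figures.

10.15 μs

L = 34 × 8 = 272 bits.
Transmission delay per hop = L/R = 272/148000000 = 1.83784 μs; 3 hops → 5.51351 μs.
Propagation delays (d/s per hop): 0.754717, 3.59583, 0.281857 μs; sum = 4.63241 μs.
End-to-end = 10.15 μs.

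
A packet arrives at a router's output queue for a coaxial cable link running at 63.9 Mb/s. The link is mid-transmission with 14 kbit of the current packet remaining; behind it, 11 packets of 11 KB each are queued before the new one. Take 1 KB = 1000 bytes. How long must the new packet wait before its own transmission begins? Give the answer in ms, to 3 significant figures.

Each queued packet: L/R = 88000/63900000 = 1.37715 ms.
11 queued → 15.1487 ms.
Plus remaining 14000 bits of current packet: 0.219092 ms.
Queuing delay = 15.4 ms.

15.4 ms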